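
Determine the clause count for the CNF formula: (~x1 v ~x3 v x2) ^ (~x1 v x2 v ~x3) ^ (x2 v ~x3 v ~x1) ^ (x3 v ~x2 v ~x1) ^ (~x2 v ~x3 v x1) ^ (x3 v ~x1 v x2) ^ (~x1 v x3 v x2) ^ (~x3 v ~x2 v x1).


Each group enclosed in parentheses joined by ^ is one clause.
Counting the conjuncts: 8 clauses.

8


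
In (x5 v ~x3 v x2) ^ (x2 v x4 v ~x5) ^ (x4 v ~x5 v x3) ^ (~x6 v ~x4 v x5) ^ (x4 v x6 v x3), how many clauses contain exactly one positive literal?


A definite clause has exactly one positive literal.
Clause 1: 2 positive -> not definite
Clause 2: 2 positive -> not definite
Clause 3: 2 positive -> not definite
Clause 4: 1 positive -> definite
Clause 5: 3 positive -> not definite
Definite clause count = 1.

1


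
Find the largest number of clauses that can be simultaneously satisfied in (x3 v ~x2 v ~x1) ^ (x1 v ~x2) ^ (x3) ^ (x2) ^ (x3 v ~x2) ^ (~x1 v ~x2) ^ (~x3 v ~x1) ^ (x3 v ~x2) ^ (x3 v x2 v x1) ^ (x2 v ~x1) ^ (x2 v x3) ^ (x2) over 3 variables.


Enumerate all 8 truth assignments.
For each, count how many of the 12 clauses are satisfied.
The formula is not fully satisfiable, so the maximum is below 12.
Maximum simultaneously satisfiable clauses = 11.

11


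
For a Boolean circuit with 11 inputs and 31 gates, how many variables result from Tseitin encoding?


The Tseitin transformation introduces one auxiliary variable per gate.
Total variables = inputs + gates = 11 + 31 = 42.

42


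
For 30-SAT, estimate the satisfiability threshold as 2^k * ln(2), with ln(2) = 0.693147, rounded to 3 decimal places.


Using the asymptotic formula: threshold ~ 2^k * ln(2).
2^30 = 1073741824.
1073741824 * 0.693147 = 744260924.08.

744260924.08


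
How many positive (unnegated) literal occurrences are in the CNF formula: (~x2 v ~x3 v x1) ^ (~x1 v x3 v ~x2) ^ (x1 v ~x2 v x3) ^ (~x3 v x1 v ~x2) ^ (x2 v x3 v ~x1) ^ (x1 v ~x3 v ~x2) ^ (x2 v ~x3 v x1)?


Scan each clause for unnegated literals.
Clause 1: 1 positive; Clause 2: 1 positive; Clause 3: 2 positive; Clause 4: 1 positive; Clause 5: 2 positive; Clause 6: 1 positive; Clause 7: 2 positive.
Total positive literal occurrences = 10.

10


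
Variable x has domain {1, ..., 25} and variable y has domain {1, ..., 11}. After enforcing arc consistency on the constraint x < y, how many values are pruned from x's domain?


For the constraint x < y, x needs a supporting value in y's domain.
x can be at most 10 (one less than y's maximum).
Valid x values from domain: 10 out of 25.
Pruned = 25 - 10 = 15.

15


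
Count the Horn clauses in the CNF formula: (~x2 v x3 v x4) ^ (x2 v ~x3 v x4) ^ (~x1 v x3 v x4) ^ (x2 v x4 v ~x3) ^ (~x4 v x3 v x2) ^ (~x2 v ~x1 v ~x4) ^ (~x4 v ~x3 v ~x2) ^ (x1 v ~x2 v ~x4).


A Horn clause has at most one positive literal.
Clause 1: 2 positive lit(s) -> not Horn
Clause 2: 2 positive lit(s) -> not Horn
Clause 3: 2 positive lit(s) -> not Horn
Clause 4: 2 positive lit(s) -> not Horn
Clause 5: 2 positive lit(s) -> not Horn
Clause 6: 0 positive lit(s) -> Horn
Clause 7: 0 positive lit(s) -> Horn
Clause 8: 1 positive lit(s) -> Horn
Total Horn clauses = 3.

3


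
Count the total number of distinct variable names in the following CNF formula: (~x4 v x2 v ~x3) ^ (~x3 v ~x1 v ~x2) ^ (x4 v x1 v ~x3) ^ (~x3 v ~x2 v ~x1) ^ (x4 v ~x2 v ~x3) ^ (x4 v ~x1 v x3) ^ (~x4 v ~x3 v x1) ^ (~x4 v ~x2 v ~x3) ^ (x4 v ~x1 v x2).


Identify each distinct variable in the formula.
Variables found: x1, x2, x3, x4.
Total distinct variables = 4.

4


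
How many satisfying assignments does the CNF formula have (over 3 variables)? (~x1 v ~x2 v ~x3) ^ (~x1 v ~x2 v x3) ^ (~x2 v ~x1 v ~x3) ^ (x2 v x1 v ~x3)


Enumerate all 8 truth assignments over 3 variables.
Test each against every clause.
Satisfying assignments found: 5.

5


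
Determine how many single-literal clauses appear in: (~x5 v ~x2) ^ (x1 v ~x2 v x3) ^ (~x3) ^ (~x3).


A unit clause contains exactly one literal.
Unit clauses found: (~x3), (~x3).
Count = 2.

2


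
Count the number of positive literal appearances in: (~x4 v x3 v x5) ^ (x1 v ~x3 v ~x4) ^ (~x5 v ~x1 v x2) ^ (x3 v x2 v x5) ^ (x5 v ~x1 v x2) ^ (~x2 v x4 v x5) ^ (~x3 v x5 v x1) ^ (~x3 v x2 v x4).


Scan each clause for unnegated literals.
Clause 1: 2 positive; Clause 2: 1 positive; Clause 3: 1 positive; Clause 4: 3 positive; Clause 5: 2 positive; Clause 6: 2 positive; Clause 7: 2 positive; Clause 8: 2 positive.
Total positive literal occurrences = 15.

15


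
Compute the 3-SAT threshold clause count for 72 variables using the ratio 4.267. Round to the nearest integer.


The 3-SAT phase transition occurs at approximately 4.267 clauses per variable.
m = 4.267 * 72 = 307.224.
Rounded to nearest integer: 307.

307


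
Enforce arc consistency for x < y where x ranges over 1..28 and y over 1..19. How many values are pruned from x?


For the constraint x < y, x needs a supporting value in y's domain.
x can be at most 18 (one less than y's maximum).
Valid x values from domain: 18 out of 28.
Pruned = 28 - 18 = 10.

10


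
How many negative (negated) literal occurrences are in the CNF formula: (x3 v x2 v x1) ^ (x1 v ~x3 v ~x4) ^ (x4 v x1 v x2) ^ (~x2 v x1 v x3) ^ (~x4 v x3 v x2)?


Scan each clause for negated literals.
Clause 1: 0 negative; Clause 2: 2 negative; Clause 3: 0 negative; Clause 4: 1 negative; Clause 5: 1 negative.
Total negative literal occurrences = 4.

4


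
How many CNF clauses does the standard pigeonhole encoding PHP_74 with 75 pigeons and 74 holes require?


The PHP encoding has two parts:
1) At-least-one-hole clauses: 75 (one per pigeon, each with 74 literals).
2) At-most-one-pigeon-per-hole clauses: 74 holes * C(75,2) = 74 * 2775 = 205350.
Total clauses = 75 + 205350 = 205425.

205425


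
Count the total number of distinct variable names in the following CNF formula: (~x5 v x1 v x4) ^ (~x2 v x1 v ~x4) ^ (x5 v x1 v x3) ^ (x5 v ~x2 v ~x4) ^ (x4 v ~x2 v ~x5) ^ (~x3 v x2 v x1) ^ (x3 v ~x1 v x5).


Identify each distinct variable in the formula.
Variables found: x1, x2, x3, x4, x5.
Total distinct variables = 5.

5


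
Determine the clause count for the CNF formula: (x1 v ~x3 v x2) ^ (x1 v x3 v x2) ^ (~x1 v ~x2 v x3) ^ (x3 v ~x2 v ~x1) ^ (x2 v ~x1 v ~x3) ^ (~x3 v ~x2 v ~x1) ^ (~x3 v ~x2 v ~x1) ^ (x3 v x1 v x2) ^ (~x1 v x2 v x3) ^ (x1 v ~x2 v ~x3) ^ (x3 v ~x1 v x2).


Each group enclosed in parentheses joined by ^ is one clause.
Counting the conjuncts: 11 clauses.

11


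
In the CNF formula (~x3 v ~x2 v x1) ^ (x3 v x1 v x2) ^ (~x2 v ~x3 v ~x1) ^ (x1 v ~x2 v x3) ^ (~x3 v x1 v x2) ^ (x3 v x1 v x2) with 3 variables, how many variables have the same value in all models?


Find all satisfying assignments: 3 model(s).
Check which variables have the same value in every model.
Fixed variables: x1=T.
Backbone size = 1.

1


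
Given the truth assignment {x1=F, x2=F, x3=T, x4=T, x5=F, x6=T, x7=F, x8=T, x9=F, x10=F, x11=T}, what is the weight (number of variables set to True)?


The weight is the number of variables assigned True.
True variables: x3, x4, x6, x8, x11.
Weight = 5.

5


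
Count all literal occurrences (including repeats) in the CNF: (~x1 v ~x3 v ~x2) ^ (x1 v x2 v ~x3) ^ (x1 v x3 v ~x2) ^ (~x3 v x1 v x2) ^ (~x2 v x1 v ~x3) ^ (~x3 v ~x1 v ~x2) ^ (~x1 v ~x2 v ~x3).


Clause lengths: 3, 3, 3, 3, 3, 3, 3.
Sum = 3 + 3 + 3 + 3 + 3 + 3 + 3 = 21.

21


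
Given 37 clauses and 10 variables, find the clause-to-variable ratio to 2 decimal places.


Clause-to-variable ratio = clauses / variables.
37 / 10 = 3.7.

3.7


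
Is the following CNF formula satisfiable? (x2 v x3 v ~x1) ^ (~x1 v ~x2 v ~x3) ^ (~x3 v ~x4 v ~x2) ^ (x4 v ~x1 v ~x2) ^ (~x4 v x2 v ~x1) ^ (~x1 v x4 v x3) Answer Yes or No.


Check all 16 possible truth assignments.
Number of satisfying assignments found: 9.
The formula is satisfiable.

Yes


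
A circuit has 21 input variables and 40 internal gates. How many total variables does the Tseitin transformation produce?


The Tseitin transformation introduces one auxiliary variable per gate.
Total variables = inputs + gates = 21 + 40 = 61.

61


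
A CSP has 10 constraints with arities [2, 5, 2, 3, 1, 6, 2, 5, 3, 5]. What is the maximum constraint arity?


The arities are: 2, 5, 2, 3, 1, 6, 2, 5, 3, 5.
Scan for the maximum value.
Maximum arity = 6.

6


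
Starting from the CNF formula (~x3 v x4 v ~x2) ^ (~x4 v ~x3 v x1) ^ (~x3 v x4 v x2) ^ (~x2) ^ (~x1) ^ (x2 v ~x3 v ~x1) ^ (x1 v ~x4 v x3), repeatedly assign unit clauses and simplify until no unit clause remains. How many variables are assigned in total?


Unit propagation repeatedly assigns the literal in any unit clause, then simplifies.
Assignments in order: x2 = F, x1 = F.
No further unit clauses remain.
Total variables assigned = 2.

2


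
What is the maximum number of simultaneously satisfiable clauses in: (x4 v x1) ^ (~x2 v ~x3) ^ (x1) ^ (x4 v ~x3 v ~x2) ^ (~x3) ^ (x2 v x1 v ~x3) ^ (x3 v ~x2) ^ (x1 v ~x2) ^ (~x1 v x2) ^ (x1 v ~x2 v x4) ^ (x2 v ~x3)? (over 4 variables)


Enumerate all 16 truth assignments.
For each, count how many of the 11 clauses are satisfied.
The formula is not fully satisfiable, so the maximum is below 11.
Maximum simultaneously satisfiable clauses = 10.

10


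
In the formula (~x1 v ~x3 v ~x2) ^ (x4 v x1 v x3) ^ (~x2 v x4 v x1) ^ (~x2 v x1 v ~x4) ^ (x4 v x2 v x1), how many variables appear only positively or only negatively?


A pure literal appears in only one polarity across all clauses.
No pure literals found.
Count = 0.

0


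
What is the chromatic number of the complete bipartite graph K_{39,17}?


K_{39,17} is bipartite by definition: the two parts are independent sets, with every edge crossing between them.
Color all vertices in one part with color 1 and all vertices in the other part with color 2.
Since the graph has at least one edge, one color does not suffice.
Chromatic number = 2.

2


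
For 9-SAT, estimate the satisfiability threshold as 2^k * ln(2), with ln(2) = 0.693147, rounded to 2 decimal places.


Using the asymptotic formula: threshold ~ 2^k * ln(2).
2^9 = 512.
512 * 0.693147 = 354.89.

354.89


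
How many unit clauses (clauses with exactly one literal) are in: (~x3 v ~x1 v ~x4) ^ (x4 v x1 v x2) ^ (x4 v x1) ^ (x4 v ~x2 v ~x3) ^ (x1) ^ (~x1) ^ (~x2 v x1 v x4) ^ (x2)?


A unit clause contains exactly one literal.
Unit clauses found: (x1), (~x1), (x2).
Count = 3.

3


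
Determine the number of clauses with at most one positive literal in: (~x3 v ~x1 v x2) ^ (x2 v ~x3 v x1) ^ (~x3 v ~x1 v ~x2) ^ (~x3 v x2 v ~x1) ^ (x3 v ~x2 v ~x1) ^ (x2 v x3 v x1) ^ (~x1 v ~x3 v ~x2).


A Horn clause has at most one positive literal.
Clause 1: 1 positive lit(s) -> Horn
Clause 2: 2 positive lit(s) -> not Horn
Clause 3: 0 positive lit(s) -> Horn
Clause 4: 1 positive lit(s) -> Horn
Clause 5: 1 positive lit(s) -> Horn
Clause 6: 3 positive lit(s) -> not Horn
Clause 7: 0 positive lit(s) -> Horn
Total Horn clauses = 5.

5


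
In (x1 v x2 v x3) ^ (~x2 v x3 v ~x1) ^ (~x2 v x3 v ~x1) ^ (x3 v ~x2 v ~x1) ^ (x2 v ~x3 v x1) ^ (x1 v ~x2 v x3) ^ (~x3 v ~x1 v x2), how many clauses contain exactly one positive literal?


A definite clause has exactly one positive literal.
Clause 1: 3 positive -> not definite
Clause 2: 1 positive -> definite
Clause 3: 1 positive -> definite
Clause 4: 1 positive -> definite
Clause 5: 2 positive -> not definite
Clause 6: 2 positive -> not definite
Clause 7: 1 positive -> definite
Definite clause count = 4.

4


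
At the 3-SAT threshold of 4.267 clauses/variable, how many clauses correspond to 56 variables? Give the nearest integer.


The 3-SAT phase transition occurs at approximately 4.267 clauses per variable.
m = 4.267 * 56 = 238.952.
Rounded to nearest integer: 239.

239


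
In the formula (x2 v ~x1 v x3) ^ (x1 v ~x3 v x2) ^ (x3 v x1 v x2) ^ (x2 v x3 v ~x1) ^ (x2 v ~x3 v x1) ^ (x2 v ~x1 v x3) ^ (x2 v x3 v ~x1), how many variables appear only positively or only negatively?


A pure literal appears in only one polarity across all clauses.
Pure literals: x2 (positive only).
Count = 1.

1


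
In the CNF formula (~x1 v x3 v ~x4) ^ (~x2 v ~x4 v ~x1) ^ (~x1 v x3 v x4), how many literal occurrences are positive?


Scan each clause for unnegated literals.
Clause 1: 1 positive; Clause 2: 0 positive; Clause 3: 2 positive.
Total positive literal occurrences = 3.

3


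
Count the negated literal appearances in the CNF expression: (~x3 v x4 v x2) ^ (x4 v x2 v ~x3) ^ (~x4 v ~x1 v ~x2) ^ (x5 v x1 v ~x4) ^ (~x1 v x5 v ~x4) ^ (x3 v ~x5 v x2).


Scan each clause for negated literals.
Clause 1: 1 negative; Clause 2: 1 negative; Clause 3: 3 negative; Clause 4: 1 negative; Clause 5: 2 negative; Clause 6: 1 negative.
Total negative literal occurrences = 9.

9


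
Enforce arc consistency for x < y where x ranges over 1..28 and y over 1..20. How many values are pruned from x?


For the constraint x < y, x needs a supporting value in y's domain.
x can be at most 19 (one less than y's maximum).
Valid x values from domain: 19 out of 28.
Pruned = 28 - 19 = 9.

9


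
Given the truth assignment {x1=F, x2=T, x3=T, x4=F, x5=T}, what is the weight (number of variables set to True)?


The weight is the number of variables assigned True.
True variables: x2, x3, x5.
Weight = 3.

3


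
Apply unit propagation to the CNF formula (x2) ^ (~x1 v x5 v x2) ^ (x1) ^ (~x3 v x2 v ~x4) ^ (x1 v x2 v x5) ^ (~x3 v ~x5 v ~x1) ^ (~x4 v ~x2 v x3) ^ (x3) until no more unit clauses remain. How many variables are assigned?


Unit propagation repeatedly assigns the literal in any unit clause, then simplifies.
Assignments in order: x2 = T, x1 = T, x3 = T, x5 = F.
No further unit clauses remain.
Total variables assigned = 4.

4


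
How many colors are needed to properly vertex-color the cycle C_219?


An odd cycle cannot be 2-colored: alternating two colors around the cycle returns to the start with a conflict.
Since 219 is odd, three colors are required (and three suffice).
Chromatic number = 3.

3


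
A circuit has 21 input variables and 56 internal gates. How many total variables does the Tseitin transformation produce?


The Tseitin transformation introduces one auxiliary variable per gate.
Total variables = inputs + gates = 21 + 56 = 77.

77


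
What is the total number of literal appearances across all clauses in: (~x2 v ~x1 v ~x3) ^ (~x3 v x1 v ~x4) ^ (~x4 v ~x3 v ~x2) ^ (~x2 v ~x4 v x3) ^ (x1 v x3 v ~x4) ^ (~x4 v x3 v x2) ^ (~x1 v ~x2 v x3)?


Clause lengths: 3, 3, 3, 3, 3, 3, 3.
Sum = 3 + 3 + 3 + 3 + 3 + 3 + 3 = 21.

21


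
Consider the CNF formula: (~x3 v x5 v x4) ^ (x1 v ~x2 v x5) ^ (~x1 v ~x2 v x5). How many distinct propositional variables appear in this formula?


Identify each distinct variable in the formula.
Variables found: x1, x2, x3, x4, x5.
Total distinct variables = 5.

5


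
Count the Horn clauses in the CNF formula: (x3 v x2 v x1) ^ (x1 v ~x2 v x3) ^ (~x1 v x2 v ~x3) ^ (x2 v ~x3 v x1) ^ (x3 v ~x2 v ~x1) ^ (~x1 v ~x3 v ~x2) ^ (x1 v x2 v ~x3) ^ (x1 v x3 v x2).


A Horn clause has at most one positive literal.
Clause 1: 3 positive lit(s) -> not Horn
Clause 2: 2 positive lit(s) -> not Horn
Clause 3: 1 positive lit(s) -> Horn
Clause 4: 2 positive lit(s) -> not Horn
Clause 5: 1 positive lit(s) -> Horn
Clause 6: 0 positive lit(s) -> Horn
Clause 7: 2 positive lit(s) -> not Horn
Clause 8: 3 positive lit(s) -> not Horn
Total Horn clauses = 3.

3


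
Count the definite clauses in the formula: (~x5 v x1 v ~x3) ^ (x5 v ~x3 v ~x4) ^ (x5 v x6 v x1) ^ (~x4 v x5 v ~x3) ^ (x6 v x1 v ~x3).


A definite clause has exactly one positive literal.
Clause 1: 1 positive -> definite
Clause 2: 1 positive -> definite
Clause 3: 3 positive -> not definite
Clause 4: 1 positive -> definite
Clause 5: 2 positive -> not definite
Definite clause count = 3.

3


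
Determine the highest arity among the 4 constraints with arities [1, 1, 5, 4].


The arities are: 1, 1, 5, 4.
Scan for the maximum value.
Maximum arity = 5.

5


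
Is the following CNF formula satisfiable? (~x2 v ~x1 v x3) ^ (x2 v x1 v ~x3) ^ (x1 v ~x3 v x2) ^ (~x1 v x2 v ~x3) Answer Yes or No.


Check all 8 possible truth assignments.
Number of satisfying assignments found: 5.
The formula is satisfiable.

Yes


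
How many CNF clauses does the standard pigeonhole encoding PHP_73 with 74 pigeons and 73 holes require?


The PHP encoding has two parts:
1) At-least-one-hole clauses: 74 (one per pigeon, each with 73 literals).
2) At-most-one-pigeon-per-hole clauses: 73 holes * C(74,2) = 73 * 2701 = 197173.
Total clauses = 74 + 197173 = 197247.

197247


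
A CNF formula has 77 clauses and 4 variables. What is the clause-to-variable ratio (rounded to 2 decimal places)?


Clause-to-variable ratio = clauses / variables.
77 / 4 = 19.25.

19.25


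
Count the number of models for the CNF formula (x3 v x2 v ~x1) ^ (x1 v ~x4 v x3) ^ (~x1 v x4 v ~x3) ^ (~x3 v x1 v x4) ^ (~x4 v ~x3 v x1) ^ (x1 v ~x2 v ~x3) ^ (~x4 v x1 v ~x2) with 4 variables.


Enumerate all 16 truth assignments over 4 variables.
Test each against every clause.
Satisfying assignments found: 6.

6


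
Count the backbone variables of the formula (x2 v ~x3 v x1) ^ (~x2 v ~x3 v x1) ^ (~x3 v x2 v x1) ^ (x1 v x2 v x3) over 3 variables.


Find all satisfying assignments: 5 model(s).
Check which variables have the same value in every model.
No variable is fixed across all models.
Backbone size = 0.

0


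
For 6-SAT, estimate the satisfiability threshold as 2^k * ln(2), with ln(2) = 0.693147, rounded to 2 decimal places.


Using the asymptotic formula: threshold ~ 2^k * ln(2).
2^6 = 64.
64 * 0.693147 = 44.36.

44.36


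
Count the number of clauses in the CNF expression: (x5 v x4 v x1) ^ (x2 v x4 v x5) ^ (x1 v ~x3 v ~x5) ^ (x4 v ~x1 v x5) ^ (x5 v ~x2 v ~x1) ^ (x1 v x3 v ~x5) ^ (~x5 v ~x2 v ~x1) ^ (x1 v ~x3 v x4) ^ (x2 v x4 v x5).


Each group enclosed in parentheses joined by ^ is one clause.
Counting the conjuncts: 9 clauses.

9


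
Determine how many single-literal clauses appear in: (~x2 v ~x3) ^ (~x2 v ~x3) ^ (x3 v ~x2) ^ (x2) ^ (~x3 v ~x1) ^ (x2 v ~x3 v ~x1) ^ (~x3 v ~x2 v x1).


A unit clause contains exactly one literal.
Unit clauses found: (x2).
Count = 1.

1


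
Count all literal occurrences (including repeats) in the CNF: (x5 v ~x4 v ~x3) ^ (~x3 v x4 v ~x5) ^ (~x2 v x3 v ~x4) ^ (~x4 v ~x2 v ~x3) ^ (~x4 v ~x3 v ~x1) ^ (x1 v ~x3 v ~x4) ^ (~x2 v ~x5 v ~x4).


Clause lengths: 3, 3, 3, 3, 3, 3, 3.
Sum = 3 + 3 + 3 + 3 + 3 + 3 + 3 = 21.

21


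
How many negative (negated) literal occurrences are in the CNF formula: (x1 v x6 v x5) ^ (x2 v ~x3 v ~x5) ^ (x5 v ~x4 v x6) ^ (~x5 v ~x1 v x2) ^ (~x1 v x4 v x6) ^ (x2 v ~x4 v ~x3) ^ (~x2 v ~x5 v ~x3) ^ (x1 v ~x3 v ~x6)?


Scan each clause for negated literals.
Clause 1: 0 negative; Clause 2: 2 negative; Clause 3: 1 negative; Clause 4: 2 negative; Clause 5: 1 negative; Clause 6: 2 negative; Clause 7: 3 negative; Clause 8: 2 negative.
Total negative literal occurrences = 13.

13


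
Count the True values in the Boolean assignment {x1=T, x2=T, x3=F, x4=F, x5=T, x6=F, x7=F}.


The weight is the number of variables assigned True.
True variables: x1, x2, x5.
Weight = 3.

3


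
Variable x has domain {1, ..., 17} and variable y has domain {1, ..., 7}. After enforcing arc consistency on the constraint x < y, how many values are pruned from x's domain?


For the constraint x < y, x needs a supporting value in y's domain.
x can be at most 6 (one less than y's maximum).
Valid x values from domain: 6 out of 17.
Pruned = 17 - 6 = 11.

11


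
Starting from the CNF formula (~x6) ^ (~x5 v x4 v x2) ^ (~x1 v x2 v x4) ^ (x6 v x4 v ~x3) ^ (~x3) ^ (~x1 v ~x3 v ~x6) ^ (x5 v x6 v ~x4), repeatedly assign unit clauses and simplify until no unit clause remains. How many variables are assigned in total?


Unit propagation repeatedly assigns the literal in any unit clause, then simplifies.
Assignments in order: x6 = F, x3 = F.
No further unit clauses remain.
Total variables assigned = 2.

2


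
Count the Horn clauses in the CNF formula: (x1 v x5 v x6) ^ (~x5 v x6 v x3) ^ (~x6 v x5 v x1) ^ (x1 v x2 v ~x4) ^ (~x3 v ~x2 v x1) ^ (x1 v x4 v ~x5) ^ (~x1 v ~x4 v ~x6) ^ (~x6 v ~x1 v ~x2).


A Horn clause has at most one positive literal.
Clause 1: 3 positive lit(s) -> not Horn
Clause 2: 2 positive lit(s) -> not Horn
Clause 3: 2 positive lit(s) -> not Horn
Clause 4: 2 positive lit(s) -> not Horn
Clause 5: 1 positive lit(s) -> Horn
Clause 6: 2 positive lit(s) -> not Horn
Clause 7: 0 positive lit(s) -> Horn
Clause 8: 0 positive lit(s) -> Horn
Total Horn clauses = 3.

3


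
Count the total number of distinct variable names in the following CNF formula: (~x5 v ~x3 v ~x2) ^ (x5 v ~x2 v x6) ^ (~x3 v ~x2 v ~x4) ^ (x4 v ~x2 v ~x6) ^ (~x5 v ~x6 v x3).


Identify each distinct variable in the formula.
Variables found: x2, x3, x4, x5, x6.
Total distinct variables = 5.

5


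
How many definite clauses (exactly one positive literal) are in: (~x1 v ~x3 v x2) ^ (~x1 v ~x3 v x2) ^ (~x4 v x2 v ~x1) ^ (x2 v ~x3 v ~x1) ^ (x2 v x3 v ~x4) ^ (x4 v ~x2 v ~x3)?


A definite clause has exactly one positive literal.
Clause 1: 1 positive -> definite
Clause 2: 1 positive -> definite
Clause 3: 1 positive -> definite
Clause 4: 1 positive -> definite
Clause 5: 2 positive -> not definite
Clause 6: 1 positive -> definite
Definite clause count = 5.

5


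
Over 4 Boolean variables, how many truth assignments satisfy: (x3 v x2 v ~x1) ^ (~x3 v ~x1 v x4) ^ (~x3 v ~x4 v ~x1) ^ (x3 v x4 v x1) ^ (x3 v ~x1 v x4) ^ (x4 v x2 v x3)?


Enumerate all 16 truth assignments over 4 variables.
Test each against every clause.
Satisfying assignments found: 7.

7


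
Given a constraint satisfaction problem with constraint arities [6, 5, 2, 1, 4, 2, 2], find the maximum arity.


The arities are: 6, 5, 2, 1, 4, 2, 2.
Scan for the maximum value.
Maximum arity = 6.

6


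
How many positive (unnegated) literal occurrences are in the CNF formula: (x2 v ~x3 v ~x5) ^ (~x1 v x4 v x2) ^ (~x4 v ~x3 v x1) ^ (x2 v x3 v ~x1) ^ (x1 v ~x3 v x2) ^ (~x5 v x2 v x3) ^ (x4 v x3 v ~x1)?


Scan each clause for unnegated literals.
Clause 1: 1 positive; Clause 2: 2 positive; Clause 3: 1 positive; Clause 4: 2 positive; Clause 5: 2 positive; Clause 6: 2 positive; Clause 7: 2 positive.
Total positive literal occurrences = 12.

12


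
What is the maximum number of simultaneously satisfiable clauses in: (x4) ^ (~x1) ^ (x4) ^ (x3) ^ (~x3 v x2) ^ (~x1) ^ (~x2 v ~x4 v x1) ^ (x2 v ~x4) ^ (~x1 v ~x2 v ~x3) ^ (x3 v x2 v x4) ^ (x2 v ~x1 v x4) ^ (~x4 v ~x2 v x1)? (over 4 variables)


Enumerate all 16 truth assignments.
For each, count how many of the 12 clauses are satisfied.
The formula is not fully satisfiable, so the maximum is below 12.
Maximum simultaneously satisfiable clauses = 10.

10


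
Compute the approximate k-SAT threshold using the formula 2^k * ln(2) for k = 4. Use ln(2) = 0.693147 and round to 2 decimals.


Using the asymptotic formula: threshold ~ 2^k * ln(2).
2^4 = 16.
16 * 0.693147 = 11.09.

11.09


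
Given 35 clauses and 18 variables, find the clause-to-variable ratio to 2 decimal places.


Clause-to-variable ratio = clauses / variables.
35 / 18 = 1.94.

1.94


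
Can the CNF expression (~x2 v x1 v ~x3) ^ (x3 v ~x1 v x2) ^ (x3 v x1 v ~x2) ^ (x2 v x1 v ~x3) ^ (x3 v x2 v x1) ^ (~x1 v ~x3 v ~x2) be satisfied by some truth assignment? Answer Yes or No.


Check all 8 possible truth assignments.
Number of satisfying assignments found: 2.
The formula is satisfiable.

Yes


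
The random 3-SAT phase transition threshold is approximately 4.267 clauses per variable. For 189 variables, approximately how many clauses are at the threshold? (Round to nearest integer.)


The 3-SAT phase transition occurs at approximately 4.267 clauses per variable.
m = 4.267 * 189 = 806.463.
Rounded to nearest integer: 806.

806


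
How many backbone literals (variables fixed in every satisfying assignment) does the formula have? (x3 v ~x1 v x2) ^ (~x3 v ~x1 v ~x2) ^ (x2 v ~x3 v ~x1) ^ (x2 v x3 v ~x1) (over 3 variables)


Find all satisfying assignments: 5 model(s).
Check which variables have the same value in every model.
No variable is fixed across all models.
Backbone size = 0.

0


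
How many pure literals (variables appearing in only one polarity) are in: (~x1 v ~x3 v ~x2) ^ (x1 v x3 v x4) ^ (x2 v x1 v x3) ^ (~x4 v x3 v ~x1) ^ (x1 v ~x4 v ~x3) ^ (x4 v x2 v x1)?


A pure literal appears in only one polarity across all clauses.
No pure literals found.
Count = 0.

0


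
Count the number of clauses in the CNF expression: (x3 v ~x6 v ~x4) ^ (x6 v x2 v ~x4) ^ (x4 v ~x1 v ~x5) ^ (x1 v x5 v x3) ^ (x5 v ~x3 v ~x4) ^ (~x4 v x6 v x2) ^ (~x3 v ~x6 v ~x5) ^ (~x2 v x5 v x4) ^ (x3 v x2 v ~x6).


Each group enclosed in parentheses joined by ^ is one clause.
Counting the conjuncts: 9 clauses.

9


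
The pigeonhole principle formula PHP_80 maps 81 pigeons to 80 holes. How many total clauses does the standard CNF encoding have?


The PHP encoding has two parts:
1) At-least-one-hole clauses: 81 (one per pigeon, each with 80 literals).
2) At-most-one-pigeon-per-hole clauses: 80 holes * C(81,2) = 80 * 3240 = 259200.
Total clauses = 81 + 259200 = 259281.

259281


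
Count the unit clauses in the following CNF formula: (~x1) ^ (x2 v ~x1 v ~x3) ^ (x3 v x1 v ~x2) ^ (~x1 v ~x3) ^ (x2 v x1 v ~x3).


A unit clause contains exactly one literal.
Unit clauses found: (~x1).
Count = 1.

1


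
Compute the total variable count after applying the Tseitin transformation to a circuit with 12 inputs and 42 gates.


The Tseitin transformation introduces one auxiliary variable per gate.
Total variables = inputs + gates = 12 + 42 = 54.

54


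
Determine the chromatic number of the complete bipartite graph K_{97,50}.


K_{97,50} is bipartite by definition: the two parts are independent sets, with every edge crossing between them.
Color all vertices in one part with color 1 and all vertices in the other part with color 2.
Since the graph has at least one edge, one color does not suffice.
Chromatic number = 2.

2


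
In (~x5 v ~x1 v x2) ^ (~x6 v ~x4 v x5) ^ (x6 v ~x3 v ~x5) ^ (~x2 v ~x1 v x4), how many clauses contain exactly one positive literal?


A definite clause has exactly one positive literal.
Clause 1: 1 positive -> definite
Clause 2: 1 positive -> definite
Clause 3: 1 positive -> definite
Clause 4: 1 positive -> definite
Definite clause count = 4.

4


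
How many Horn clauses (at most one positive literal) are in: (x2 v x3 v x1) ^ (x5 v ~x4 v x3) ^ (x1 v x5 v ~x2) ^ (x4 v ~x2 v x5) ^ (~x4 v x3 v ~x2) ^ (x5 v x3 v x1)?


A Horn clause has at most one positive literal.
Clause 1: 3 positive lit(s) -> not Horn
Clause 2: 2 positive lit(s) -> not Horn
Clause 3: 2 positive lit(s) -> not Horn
Clause 4: 2 positive lit(s) -> not Horn
Clause 5: 1 positive lit(s) -> Horn
Clause 6: 3 positive lit(s) -> not Horn
Total Horn clauses = 1.

1


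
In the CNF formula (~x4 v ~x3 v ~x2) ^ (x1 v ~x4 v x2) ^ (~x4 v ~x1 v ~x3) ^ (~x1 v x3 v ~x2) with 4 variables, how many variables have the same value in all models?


Find all satisfying assignments: 9 model(s).
Check which variables have the same value in every model.
No variable is fixed across all models.
Backbone size = 0.

0


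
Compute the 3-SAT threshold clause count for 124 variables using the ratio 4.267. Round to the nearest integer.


The 3-SAT phase transition occurs at approximately 4.267 clauses per variable.
m = 4.267 * 124 = 529.108.
Rounded to nearest integer: 529.

529


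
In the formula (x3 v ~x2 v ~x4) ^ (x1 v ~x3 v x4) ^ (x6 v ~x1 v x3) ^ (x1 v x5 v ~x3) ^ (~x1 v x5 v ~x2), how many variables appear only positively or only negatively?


A pure literal appears in only one polarity across all clauses.
Pure literals: x2 (negative only), x5 (positive only), x6 (positive only).
Count = 3.

3


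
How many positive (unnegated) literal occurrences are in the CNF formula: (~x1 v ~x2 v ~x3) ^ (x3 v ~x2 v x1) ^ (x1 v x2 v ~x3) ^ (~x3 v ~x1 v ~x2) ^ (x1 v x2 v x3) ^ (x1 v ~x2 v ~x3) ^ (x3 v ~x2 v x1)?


Scan each clause for unnegated literals.
Clause 1: 0 positive; Clause 2: 2 positive; Clause 3: 2 positive; Clause 4: 0 positive; Clause 5: 3 positive; Clause 6: 1 positive; Clause 7: 2 positive.
Total positive literal occurrences = 10.

10


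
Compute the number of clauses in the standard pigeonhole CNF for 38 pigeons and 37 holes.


The PHP encoding has two parts:
1) At-least-one-hole clauses: 38 (one per pigeon, each with 37 literals).
2) At-most-one-pigeon-per-hole clauses: 37 holes * C(38,2) = 37 * 703 = 26011.
Total clauses = 38 + 26011 = 26049.

26049


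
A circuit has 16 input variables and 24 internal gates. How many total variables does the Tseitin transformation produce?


The Tseitin transformation introduces one auxiliary variable per gate.
Total variables = inputs + gates = 16 + 24 = 40.

40


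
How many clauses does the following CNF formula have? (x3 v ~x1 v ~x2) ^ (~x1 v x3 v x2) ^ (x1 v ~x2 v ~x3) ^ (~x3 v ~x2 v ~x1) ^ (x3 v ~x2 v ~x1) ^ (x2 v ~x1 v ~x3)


Each group enclosed in parentheses joined by ^ is one clause.
Counting the conjuncts: 6 clauses.

6


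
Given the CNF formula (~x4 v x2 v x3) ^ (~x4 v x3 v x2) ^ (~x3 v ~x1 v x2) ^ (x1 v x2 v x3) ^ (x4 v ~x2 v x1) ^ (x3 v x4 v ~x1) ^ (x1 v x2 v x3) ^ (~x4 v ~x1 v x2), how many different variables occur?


Identify each distinct variable in the formula.
Variables found: x1, x2, x3, x4.
Total distinct variables = 4.

4


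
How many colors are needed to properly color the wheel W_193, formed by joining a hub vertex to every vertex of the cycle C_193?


W_193 consists of the cycle C_193 together with a hub vertex adjacent to every cycle vertex.
The cycle C_193 needs 3 colors (odd cycle -> 3).
The hub is adjacent to every cycle vertex, so it must receive a new color distinct from all of them.
Chromatic number = 3 + 1 = 4.

4


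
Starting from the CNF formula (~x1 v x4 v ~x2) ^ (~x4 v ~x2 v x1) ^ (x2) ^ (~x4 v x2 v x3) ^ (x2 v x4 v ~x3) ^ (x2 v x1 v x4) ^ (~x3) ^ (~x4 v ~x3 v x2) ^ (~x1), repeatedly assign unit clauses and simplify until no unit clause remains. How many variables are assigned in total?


Unit propagation repeatedly assigns the literal in any unit clause, then simplifies.
Assignments in order: x2 = T, x3 = F, x1 = F, x4 = F.
No further unit clauses remain.
Total variables assigned = 4.

4


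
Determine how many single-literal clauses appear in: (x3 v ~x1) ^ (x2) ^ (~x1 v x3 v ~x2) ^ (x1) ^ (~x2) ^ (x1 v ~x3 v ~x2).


A unit clause contains exactly one literal.
Unit clauses found: (x2), (x1), (~x2).
Count = 3.

3


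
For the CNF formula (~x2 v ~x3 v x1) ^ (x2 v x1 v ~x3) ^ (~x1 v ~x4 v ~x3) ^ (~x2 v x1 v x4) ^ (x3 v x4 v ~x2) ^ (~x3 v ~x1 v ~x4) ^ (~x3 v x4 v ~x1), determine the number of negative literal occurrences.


Scan each clause for negated literals.
Clause 1: 2 negative; Clause 2: 1 negative; Clause 3: 3 negative; Clause 4: 1 negative; Clause 5: 1 negative; Clause 6: 3 negative; Clause 7: 2 negative.
Total negative literal occurrences = 13.

13


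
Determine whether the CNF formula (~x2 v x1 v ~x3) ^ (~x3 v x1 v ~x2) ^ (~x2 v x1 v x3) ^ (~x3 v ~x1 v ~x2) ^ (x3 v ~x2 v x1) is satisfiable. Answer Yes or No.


Check all 8 possible truth assignments.
Number of satisfying assignments found: 5.
The formula is satisfiable.

Yes


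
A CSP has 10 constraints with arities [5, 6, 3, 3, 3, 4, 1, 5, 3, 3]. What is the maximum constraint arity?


The arities are: 5, 6, 3, 3, 3, 4, 1, 5, 3, 3.
Scan for the maximum value.
Maximum arity = 6.

6


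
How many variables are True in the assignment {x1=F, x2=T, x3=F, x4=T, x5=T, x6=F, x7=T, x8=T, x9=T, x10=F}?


The weight is the number of variables assigned True.
True variables: x2, x4, x5, x7, x8, x9.
Weight = 6.

6


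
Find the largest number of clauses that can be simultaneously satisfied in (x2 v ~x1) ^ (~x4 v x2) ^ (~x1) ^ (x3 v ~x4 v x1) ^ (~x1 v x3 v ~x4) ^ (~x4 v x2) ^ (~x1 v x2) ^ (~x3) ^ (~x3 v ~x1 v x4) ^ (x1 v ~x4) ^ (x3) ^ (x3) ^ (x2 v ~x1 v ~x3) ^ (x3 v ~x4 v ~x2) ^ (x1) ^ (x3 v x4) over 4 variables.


Enumerate all 16 truth assignments.
For each, count how many of the 16 clauses are satisfied.
The formula is not fully satisfiable, so the maximum is below 16.
Maximum simultaneously satisfiable clauses = 14.

14


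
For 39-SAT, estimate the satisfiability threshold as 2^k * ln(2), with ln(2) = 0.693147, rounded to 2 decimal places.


Using the asymptotic formula: threshold ~ 2^k * ln(2).
2^39 = 549755813888.
549755813888 * 0.693147 = 381061593129.03.

381061593129.03


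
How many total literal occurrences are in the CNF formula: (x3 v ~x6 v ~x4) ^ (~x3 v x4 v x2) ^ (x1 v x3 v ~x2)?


Clause lengths: 3, 3, 3.
Sum = 3 + 3 + 3 = 9.

9


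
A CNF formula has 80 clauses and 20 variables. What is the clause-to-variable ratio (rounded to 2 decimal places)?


Clause-to-variable ratio = clauses / variables.
80 / 20 = 4.0.

4.0


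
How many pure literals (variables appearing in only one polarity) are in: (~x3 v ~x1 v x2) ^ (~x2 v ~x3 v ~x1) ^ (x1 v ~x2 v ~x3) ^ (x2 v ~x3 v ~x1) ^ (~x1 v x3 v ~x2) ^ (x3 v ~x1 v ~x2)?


A pure literal appears in only one polarity across all clauses.
No pure literals found.
Count = 0.

0


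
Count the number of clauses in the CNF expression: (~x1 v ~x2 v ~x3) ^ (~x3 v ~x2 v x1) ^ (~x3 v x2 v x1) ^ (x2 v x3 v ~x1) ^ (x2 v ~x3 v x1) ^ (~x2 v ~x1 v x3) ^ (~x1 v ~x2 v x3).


Each group enclosed in parentheses joined by ^ is one clause.
Counting the conjuncts: 7 clauses.

7


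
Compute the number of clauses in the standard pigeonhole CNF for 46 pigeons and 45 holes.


The PHP encoding has two parts:
1) At-least-one-hole clauses: 46 (one per pigeon, each with 45 literals).
2) At-most-one-pigeon-per-hole clauses: 45 holes * C(46,2) = 45 * 1035 = 46575.
Total clauses = 46 + 46575 = 46621.

46621


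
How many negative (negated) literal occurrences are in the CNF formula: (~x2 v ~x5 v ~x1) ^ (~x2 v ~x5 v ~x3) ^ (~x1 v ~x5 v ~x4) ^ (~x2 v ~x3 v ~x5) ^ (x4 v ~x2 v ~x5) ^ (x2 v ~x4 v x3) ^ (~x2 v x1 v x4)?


Scan each clause for negated literals.
Clause 1: 3 negative; Clause 2: 3 negative; Clause 3: 3 negative; Clause 4: 3 negative; Clause 5: 2 negative; Clause 6: 1 negative; Clause 7: 1 negative.
Total negative literal occurrences = 16.

16


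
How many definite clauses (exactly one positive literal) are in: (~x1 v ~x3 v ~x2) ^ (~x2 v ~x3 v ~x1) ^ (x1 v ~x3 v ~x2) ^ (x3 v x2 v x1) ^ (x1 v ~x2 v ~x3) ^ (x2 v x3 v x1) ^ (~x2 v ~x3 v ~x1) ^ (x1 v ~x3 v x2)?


A definite clause has exactly one positive literal.
Clause 1: 0 positive -> not definite
Clause 2: 0 positive -> not definite
Clause 3: 1 positive -> definite
Clause 4: 3 positive -> not definite
Clause 5: 1 positive -> definite
Clause 6: 3 positive -> not definite
Clause 7: 0 positive -> not definite
Clause 8: 2 positive -> not definite
Definite clause count = 2.

2


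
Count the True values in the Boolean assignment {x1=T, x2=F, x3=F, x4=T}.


The weight is the number of variables assigned True.
True variables: x1, x4.
Weight = 2.

2


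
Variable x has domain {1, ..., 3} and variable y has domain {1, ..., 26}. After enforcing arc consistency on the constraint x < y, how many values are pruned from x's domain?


For the constraint x < y, x needs a supporting value in y's domain.
x can be at most 25 (one less than y's maximum).
Valid x values from domain: 3 out of 3.
Pruned = 3 - 3 = 0.

0


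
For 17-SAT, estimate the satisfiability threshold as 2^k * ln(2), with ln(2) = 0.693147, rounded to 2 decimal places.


Using the asymptotic formula: threshold ~ 2^k * ln(2).
2^17 = 131072.
131072 * 0.693147 = 90852.16.

90852.16


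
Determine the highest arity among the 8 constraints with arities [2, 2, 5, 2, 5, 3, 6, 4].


The arities are: 2, 2, 5, 2, 5, 3, 6, 4.
Scan for the maximum value.
Maximum arity = 6.

6


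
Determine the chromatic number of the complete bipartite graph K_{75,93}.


K_{75,93} is bipartite by definition: the two parts are independent sets, with every edge crossing between them.
Color all vertices in one part with color 1 and all vertices in the other part with color 2.
Since the graph has at least one edge, one color does not suffice.
Chromatic number = 2.

2


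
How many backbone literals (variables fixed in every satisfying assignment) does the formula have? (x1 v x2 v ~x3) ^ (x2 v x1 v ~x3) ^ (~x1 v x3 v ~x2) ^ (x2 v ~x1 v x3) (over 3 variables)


Find all satisfying assignments: 5 model(s).
Check which variables have the same value in every model.
No variable is fixed across all models.
Backbone size = 0.

0


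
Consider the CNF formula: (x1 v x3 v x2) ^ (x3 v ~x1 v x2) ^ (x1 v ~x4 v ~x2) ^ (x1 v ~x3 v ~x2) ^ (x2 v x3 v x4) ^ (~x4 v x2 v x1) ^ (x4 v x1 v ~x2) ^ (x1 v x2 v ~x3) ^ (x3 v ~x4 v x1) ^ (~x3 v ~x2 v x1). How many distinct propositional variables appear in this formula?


Identify each distinct variable in the formula.
Variables found: x1, x2, x3, x4.
Total distinct variables = 4.

4


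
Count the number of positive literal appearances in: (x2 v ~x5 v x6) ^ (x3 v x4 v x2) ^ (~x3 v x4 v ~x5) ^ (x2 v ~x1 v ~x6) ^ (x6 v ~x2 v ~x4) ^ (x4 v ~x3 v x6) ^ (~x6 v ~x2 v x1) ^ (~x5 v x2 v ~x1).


Scan each clause for unnegated literals.
Clause 1: 2 positive; Clause 2: 3 positive; Clause 3: 1 positive; Clause 4: 1 positive; Clause 5: 1 positive; Clause 6: 2 positive; Clause 7: 1 positive; Clause 8: 1 positive.
Total positive literal occurrences = 12.

12


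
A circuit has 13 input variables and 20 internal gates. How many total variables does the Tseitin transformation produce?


The Tseitin transformation introduces one auxiliary variable per gate.
Total variables = inputs + gates = 13 + 20 = 33.

33


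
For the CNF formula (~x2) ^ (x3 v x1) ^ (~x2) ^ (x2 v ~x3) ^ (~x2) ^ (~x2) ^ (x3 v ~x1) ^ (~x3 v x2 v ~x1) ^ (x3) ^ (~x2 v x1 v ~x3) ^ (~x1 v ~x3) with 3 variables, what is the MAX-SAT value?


Enumerate all 8 truth assignments.
For each, count how many of the 11 clauses are satisfied.
The formula is not fully satisfiable, so the maximum is below 11.
Maximum simultaneously satisfiable clauses = 10.

10


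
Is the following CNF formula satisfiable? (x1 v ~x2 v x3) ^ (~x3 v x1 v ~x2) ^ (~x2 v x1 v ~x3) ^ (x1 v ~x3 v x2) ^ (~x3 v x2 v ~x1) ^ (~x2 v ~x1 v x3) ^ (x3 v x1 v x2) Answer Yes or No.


Check all 8 possible truth assignments.
Number of satisfying assignments found: 2.
The formula is satisfiable.

Yes


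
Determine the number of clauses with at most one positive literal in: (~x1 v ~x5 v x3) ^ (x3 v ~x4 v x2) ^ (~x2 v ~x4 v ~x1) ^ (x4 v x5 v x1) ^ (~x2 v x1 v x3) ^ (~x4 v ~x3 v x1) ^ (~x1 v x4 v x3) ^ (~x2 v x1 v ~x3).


A Horn clause has at most one positive literal.
Clause 1: 1 positive lit(s) -> Horn
Clause 2: 2 positive lit(s) -> not Horn
Clause 3: 0 positive lit(s) -> Horn
Clause 4: 3 positive lit(s) -> not Horn
Clause 5: 2 positive lit(s) -> not Horn
Clause 6: 1 positive lit(s) -> Horn
Clause 7: 2 positive lit(s) -> not Horn
Clause 8: 1 positive lit(s) -> Horn
Total Horn clauses = 4.

4


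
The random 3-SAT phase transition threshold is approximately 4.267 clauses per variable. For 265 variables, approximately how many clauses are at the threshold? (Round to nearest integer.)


The 3-SAT phase transition occurs at approximately 4.267 clauses per variable.
m = 4.267 * 265 = 1130.755.
Rounded to nearest integer: 1131.

1131


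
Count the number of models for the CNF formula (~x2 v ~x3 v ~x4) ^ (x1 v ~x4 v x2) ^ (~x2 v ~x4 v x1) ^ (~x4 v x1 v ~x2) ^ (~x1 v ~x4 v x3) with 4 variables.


Enumerate all 16 truth assignments over 4 variables.
Test each against every clause.
Satisfying assignments found: 9.

9


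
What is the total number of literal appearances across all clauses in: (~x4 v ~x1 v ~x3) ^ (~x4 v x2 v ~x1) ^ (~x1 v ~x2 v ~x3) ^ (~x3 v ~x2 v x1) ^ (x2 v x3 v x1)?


Clause lengths: 3, 3, 3, 3, 3.
Sum = 3 + 3 + 3 + 3 + 3 = 15.

15
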